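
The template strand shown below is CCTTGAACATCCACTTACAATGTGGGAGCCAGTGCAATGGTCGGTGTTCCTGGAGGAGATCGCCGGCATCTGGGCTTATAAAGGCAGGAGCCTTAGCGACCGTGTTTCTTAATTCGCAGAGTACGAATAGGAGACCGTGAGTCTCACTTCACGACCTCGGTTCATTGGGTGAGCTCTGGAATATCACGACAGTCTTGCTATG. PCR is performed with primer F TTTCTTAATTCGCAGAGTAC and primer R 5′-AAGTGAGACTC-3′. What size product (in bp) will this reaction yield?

45 bp

Forward primer TTTCTTAATTCGCAGAGTAC is found on the top strand at positions 105–124.
Reverse complement of the reverse primer: GAGTCTCACTT. This occurs on the top strand at positions 139–149.
The product runs from position 105 to position 149, so its length is 149 − 105 + 1 = 45 bp.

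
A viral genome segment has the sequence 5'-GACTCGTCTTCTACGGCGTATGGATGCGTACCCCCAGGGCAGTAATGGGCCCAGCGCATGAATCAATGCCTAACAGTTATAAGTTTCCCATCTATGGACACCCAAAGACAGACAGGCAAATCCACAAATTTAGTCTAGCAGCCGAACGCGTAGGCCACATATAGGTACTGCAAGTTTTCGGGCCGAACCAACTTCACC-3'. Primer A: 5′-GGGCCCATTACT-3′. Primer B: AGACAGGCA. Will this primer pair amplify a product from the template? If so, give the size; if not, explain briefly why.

No product — the primers' 3' ends point away from each other.

Primer A (GGGCCCATTACT) has reverse complement AGTAATGGGCCC, which matches the top strand at positions 41–52; primer A anneals to the top strand there with its 3' end pointing upstream toward position 41.
Primer B (AGACAGGCA) matches the top strand directly at positions 110–118; it anneals to the bottom strand with its 3' end pointing downstream toward position 118.
The 3' ends diverge (primer A extends toward position 1, primer B toward position 198), so the primers never converge on a shared product.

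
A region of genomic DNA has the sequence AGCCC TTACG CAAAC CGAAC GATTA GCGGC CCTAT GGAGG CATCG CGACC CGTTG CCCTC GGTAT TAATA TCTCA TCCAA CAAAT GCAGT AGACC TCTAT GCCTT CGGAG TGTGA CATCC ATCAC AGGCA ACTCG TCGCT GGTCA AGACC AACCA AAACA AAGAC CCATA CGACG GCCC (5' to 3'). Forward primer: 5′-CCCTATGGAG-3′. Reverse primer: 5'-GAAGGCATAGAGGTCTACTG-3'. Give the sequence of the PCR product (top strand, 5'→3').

5'-CCCTATGGAGGCATCGCGACCCGTTGCCCTCGGTATTAATATCTCATCCAACAAATGCAGTAGACCTCTATGCCTTC-3'

Scanning the template, CCCTATGGAG occurs at positions 30–39; this primer anneals to the bottom strand there with its 3' end pointing downstream.
The reverse primer's reverse complement is CAGTAGACCTCTATGCCTTC, which matches the template at positions 87–106.
The product is the template from position 30 through 106 (77 bp).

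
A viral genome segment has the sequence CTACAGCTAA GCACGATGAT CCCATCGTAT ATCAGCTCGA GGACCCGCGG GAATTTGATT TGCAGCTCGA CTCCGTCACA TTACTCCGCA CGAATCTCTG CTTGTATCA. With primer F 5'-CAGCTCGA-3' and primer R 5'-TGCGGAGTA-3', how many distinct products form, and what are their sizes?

Two products: 58 bp, 28 bp

The forward primer CAGCTCGA matches the top strand at positions 33–40, 63–70.
The reverse primer's reverse complement is TACTCCGCA, matching at positions 82–90.
Each forward site pairs with the reverse site to give a product ending at position 90: sizes 58, 28 bp.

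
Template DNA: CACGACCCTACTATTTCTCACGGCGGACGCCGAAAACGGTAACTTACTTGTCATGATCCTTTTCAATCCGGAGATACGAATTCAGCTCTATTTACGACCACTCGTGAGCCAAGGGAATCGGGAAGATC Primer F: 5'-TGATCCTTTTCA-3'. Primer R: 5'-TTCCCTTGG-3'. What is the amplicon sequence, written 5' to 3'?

Scanning the template, TGATCCTTTTCA occurs at positions 54–65; this primer anneals to the bottom strand there with its 3' end pointing downstream.
Taking the reverse complement of TTCCCTTGG gives CCAAGGGAA, found at positions 109–117 on the template; the primer anneals here to the top strand with its 3' end pointing upstream.
The product is the template from position 54 through 117 (64 bp).

5'-TGATCCTTTTCAATCCGGAGATACGAATTCAGCTCTATTTACGACCACTCGTGAGCCAAGGGAA-3'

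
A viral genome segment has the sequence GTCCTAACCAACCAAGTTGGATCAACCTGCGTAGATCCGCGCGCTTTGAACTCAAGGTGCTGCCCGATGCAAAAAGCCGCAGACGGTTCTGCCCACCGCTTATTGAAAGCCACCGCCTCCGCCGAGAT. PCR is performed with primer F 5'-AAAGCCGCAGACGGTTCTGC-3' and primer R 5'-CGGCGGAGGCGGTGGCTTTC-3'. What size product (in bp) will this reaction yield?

52 bp

Forward primer AAAGCCGCAGACGGTTCTGC is found on the top strand at positions 73–92.
The reverse primer's reverse complement is GAAAGCCACCGCCTCCGCCG, which matches the template at positions 105–124.
Amplicon spans positions 73–124: 52 bp.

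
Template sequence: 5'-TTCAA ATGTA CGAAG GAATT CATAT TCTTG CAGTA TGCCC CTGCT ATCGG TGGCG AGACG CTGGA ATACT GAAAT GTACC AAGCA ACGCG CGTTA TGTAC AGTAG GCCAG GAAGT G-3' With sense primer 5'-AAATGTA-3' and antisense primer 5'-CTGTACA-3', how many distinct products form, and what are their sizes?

Two products: 99 bp, 31 bp

The forward primer AAATGTA matches the top strand at positions 4–10, 72–78.
The reverse primer's reverse complement is TGTACAG, matching at positions 96–102.
Each forward site pairs with the reverse site to give a product ending at position 102: sizes 99, 31 bp.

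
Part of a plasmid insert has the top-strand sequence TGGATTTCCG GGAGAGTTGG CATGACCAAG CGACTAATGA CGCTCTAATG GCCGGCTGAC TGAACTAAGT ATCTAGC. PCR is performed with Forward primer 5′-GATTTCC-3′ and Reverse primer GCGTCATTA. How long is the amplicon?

The forward primer matches the template at positions 3–9.
Taking the reverse complement of GCGTCATTA gives TAATGACGC, found at positions 35–43 on the template; the primer anneals here to the top strand with its 3' end pointing upstream.
Product length = (reverse-primer end) − (forward-primer start) + 1 = 43 − 3 + 1 = 41 bp.

41 bp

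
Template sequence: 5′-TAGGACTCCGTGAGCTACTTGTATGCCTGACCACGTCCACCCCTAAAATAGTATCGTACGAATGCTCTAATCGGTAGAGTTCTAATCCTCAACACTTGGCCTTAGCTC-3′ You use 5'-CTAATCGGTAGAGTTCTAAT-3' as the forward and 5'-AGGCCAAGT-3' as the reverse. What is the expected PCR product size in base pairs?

Forward primer CTAATCGGTAGAGTTCTAAT is found on the top strand at positions 67–86.
Taking the reverse complement of AGGCCAAGT gives ACTTGGCCT, found at positions 94–102 on the template; the primer anneals here to the top strand with its 3' end pointing upstream.
Product length = (reverse-primer end) − (forward-primer start) + 1 = 102 − 67 + 1 = 36 bp.

36 bp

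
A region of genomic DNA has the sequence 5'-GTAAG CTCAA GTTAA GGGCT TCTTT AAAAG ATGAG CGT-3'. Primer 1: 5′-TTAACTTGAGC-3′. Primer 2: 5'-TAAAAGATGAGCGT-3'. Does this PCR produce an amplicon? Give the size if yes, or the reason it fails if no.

No product — the primers' 3' ends point away from each other.

Primer 1 (TTAACTTGAGC) has reverse complement GCTCAAGTTAA, which matches the top strand at positions 5–15; primer 1 anneals to the top strand there with its 3' end pointing upstream toward position 5.
Primer 2 (TAAAAGATGAGCGT) matches the top strand directly at positions 25–38; it anneals to the bottom strand with its 3' end pointing downstream toward position 38.
The 3' ends diverge (primer 1 extends toward position 1, primer 2 toward position 38), so the primers never converge on a shared product.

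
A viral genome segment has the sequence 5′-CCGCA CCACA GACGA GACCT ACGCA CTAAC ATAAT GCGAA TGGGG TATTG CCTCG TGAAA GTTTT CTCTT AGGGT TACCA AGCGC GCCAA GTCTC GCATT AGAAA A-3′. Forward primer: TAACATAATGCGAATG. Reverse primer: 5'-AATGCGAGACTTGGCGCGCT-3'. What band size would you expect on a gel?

74 bp

Forward primer TAACATAATGCGAATG is found on the top strand at positions 27–42.
Taking the reverse complement of AATGCGAGACTTGGCGCGCT gives AGCGCGCCAAGTCTCGCATT, found at positions 81–100 on the template; the primer anneals here to the top strand with its 3' end pointing upstream.
The product runs from position 27 to position 100, so its length is 100 − 27 + 1 = 74 bp.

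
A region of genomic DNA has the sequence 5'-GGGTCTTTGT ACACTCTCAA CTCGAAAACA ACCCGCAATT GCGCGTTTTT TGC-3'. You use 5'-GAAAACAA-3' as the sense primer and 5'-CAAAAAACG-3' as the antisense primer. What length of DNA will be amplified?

The forward primer matches the template at positions 24–31.
Taking the reverse complement of CAAAAAACG gives CGTTTTTTG, found at positions 44–52 on the template; the primer anneals here to the top strand with its 3' end pointing upstream.
The product runs from position 24 to position 52, so its length is 52 − 24 + 1 = 29 bp.

29 bp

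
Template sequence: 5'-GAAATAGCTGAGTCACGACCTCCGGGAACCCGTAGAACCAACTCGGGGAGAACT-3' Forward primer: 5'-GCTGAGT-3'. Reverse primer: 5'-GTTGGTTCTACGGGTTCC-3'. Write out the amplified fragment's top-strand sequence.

5'-GCTGAGTCACGACCTCCGGGAACCCGTAGAACCAAC-3'

The forward primer matches the template at positions 7–13.
Reverse complement of the reverse primer: GGAACCCGTAGAACCAAC. This occurs on the top strand at positions 25–42.
The product is the template from position 7 through 42 (36 bp).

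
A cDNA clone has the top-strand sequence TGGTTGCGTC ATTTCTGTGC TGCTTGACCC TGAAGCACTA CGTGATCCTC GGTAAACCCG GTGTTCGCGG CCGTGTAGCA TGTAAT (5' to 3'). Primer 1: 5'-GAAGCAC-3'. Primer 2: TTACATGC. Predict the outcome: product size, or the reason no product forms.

Yes — a 54 bp product.

Primer 1 (GAAGCAC) matches the top strand at positions 32–38; it acts as a forward primer.
Primer 2's reverse complement is GCATGTAA, matching the top strand at positions 78–85; it acts as a reverse primer.
The 3' ends face each other across positions 32–85, giving a 54 bp product.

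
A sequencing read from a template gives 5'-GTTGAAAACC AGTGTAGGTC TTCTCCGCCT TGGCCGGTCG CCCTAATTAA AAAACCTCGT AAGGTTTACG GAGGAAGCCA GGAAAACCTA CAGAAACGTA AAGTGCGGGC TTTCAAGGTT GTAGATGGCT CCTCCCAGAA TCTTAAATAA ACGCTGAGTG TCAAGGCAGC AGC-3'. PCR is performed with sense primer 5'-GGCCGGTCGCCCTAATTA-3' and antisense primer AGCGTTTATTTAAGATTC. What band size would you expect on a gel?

Forward primer GGCCGGTCGCCCTAATTA is found on the top strand at positions 32–49.
Taking the reverse complement of AGCGTTTATTTAAGATTC gives GAATCTTAAATAAACGCT, found at positions 138–155 on the template; the primer anneals here to the top strand with its 3' end pointing upstream.
The product runs from position 32 to position 155, so its length is 155 − 32 + 1 = 124 bp.

124 bp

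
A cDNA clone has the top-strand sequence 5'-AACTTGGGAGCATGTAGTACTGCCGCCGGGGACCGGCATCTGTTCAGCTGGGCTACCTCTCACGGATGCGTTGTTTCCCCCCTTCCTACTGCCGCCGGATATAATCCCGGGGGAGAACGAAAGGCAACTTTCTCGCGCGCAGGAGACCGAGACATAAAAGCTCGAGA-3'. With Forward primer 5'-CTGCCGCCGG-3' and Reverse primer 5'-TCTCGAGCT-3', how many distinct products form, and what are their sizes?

Two products: 148 bp, 79 bp

The forward primer CTGCCGCCGG matches the top strand at positions 20–29, 89–98.
The reverse primer's reverse complement is AGCTCGAGA, matching at positions 159–167.
Each forward site pairs with the reverse site to give a product ending at position 167: sizes 148, 79 bp.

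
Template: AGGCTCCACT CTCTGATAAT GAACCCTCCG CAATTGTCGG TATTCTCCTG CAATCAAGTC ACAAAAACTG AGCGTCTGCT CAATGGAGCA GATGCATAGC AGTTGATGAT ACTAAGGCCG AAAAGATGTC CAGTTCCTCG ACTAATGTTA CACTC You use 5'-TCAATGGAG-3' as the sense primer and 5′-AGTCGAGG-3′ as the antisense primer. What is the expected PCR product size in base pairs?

Forward primer TCAATGGAG is found on the top strand at positions 80–88.
Reverse complement of the reverse primer: CCTCGACT. This occurs on the top strand at positions 136–143.
The product runs from position 80 to position 143, so its length is 143 − 80 + 1 = 64 bp.

64 bp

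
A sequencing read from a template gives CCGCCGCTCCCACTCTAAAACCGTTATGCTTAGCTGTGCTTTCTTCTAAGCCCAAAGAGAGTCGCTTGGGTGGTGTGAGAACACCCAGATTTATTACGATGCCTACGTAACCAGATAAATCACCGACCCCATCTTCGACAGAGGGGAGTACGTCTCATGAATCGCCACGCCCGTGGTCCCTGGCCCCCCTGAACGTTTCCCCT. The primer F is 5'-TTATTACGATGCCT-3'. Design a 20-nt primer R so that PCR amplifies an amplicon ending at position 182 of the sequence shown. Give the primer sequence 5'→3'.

5'-CAGGGACCACGGGCGTGGCG-3'

The forward primer binds at positions 91–104; the product's 3' end on the top strand is position 182.
The reverse primer anneals to the top strand over positions 163–182, i.e. to CGCCACGCCCGTGGTCCCTG.
Its sequence written 5'→3' is the reverse complement: CAGGGACCACGGGCGTGGCG.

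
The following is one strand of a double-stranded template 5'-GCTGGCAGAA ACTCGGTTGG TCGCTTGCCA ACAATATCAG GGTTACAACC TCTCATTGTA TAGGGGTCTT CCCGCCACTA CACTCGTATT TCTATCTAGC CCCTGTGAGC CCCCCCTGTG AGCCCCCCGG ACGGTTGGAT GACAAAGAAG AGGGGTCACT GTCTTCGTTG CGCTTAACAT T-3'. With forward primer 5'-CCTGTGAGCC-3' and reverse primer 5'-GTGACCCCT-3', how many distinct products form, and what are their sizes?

The forward primer CCTGTGAGCC matches the top strand at positions 102–111, 115–124.
The reverse primer's reverse complement is AGGGGTCAC, matching at positions 151–159.
Each forward site pairs with the reverse site to give a product ending at position 159: sizes 58, 45 bp.

Two products: 58 bp, 45 bp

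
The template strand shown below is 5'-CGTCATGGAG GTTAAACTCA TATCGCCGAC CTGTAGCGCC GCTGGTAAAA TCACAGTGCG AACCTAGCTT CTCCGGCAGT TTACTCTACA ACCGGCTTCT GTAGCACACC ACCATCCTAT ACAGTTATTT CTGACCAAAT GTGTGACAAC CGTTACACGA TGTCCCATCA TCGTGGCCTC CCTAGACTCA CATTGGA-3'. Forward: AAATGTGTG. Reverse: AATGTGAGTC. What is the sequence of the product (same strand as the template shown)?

Forward primer AAATGTGTG is found on the top strand at positions 137–145.
The reverse primer's reverse complement is GACTCACATT, which matches the template at positions 185–194.
The product is the template from position 137 through 194 (58 bp).

5'-AAATGTGTGACAACCGTTACACGATGTCCCATCATCGTGGCCTCCCTAGACTCACATT-3'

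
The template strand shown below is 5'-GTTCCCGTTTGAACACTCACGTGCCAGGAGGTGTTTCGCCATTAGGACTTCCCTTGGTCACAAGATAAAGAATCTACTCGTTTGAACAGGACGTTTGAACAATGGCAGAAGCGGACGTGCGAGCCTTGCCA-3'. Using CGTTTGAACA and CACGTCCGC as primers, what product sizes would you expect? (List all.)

114 bp, 41 bp, 28 bp

The forward primer CGTTTGAACA matches the top strand at positions 6–15, 79–88, 92–101.
The reverse primer's reverse complement is GCGGACGTG, matching at positions 111–119.
Each forward site pairs with the reverse site to give a product ending at position 119: sizes 114, 41, 28 bp.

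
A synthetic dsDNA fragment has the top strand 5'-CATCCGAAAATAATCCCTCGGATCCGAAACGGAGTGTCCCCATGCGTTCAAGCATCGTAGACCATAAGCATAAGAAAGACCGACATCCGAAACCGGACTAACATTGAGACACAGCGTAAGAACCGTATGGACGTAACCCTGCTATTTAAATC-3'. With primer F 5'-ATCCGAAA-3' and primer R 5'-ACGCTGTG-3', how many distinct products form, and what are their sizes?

The forward primer ATCCGAAA matches the top strand at positions 2–9, 22–29, 85–92.
The reverse primer's reverse complement is CACAGCGT, matching at positions 110–117.
Each forward site pairs with the reverse site to give a product ending at position 117: sizes 116, 96, 33 bp.

Three products: 116 bp, 96 bp, 33 bp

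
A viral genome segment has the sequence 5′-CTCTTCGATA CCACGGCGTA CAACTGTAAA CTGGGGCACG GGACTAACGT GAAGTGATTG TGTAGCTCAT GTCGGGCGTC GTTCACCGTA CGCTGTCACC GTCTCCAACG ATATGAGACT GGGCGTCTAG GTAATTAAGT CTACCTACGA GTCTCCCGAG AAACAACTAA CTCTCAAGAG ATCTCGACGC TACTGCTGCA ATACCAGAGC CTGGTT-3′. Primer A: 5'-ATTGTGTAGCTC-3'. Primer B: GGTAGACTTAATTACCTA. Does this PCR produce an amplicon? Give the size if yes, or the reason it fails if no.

Yes — an 89 bp product.

Primer A (ATTGTGTAGCTC) matches the top strand at positions 57–68; it acts as a forward primer.
Primer B's reverse complement is TAGGTAATTAAGTCTACC, matching the top strand at positions 128–145; it acts as a reverse primer.
The 3' ends face each other across positions 57–145, giving an 89 bp product.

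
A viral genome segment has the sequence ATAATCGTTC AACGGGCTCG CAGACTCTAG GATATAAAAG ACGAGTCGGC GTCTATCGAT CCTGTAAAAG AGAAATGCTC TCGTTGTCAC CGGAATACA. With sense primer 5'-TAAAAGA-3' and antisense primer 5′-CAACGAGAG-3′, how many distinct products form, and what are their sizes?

The forward primer TAAAAGA matches the top strand at positions 35–41, 65–71.
The reverse primer's reverse complement is CTCTCGTTG, matching at positions 78–86.
Each forward site pairs with the reverse site to give a product ending at position 86: sizes 52, 22 bp.

Two products: 52 bp, 22 bp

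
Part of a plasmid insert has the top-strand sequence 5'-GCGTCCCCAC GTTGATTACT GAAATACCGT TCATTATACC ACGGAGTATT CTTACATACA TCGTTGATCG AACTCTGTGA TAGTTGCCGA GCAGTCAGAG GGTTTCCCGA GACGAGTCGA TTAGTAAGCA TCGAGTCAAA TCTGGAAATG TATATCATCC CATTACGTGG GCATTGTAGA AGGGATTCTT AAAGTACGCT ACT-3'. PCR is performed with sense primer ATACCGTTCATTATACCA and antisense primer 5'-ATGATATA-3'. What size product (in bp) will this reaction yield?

135 bp

The forward primer matches the template at positions 24–41.
The reverse primer's reverse complement is TATATCAT, which matches the template at positions 151–158.
Product length = (reverse-primer end) − (forward-primer start) + 1 = 158 − 24 + 1 = 135 bp.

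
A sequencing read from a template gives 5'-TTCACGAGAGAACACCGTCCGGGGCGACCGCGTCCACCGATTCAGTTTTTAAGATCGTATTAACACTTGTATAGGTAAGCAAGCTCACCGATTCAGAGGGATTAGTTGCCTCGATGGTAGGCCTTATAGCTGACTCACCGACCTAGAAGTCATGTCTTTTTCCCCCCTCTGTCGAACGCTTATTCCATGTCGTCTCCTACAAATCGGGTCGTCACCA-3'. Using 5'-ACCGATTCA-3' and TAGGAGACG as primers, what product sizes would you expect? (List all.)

The forward primer ACCGATTCA matches the top strand at positions 36–44, 87–95.
The reverse primer's reverse complement is CGTCTCCTA, matching at positions 191–199.
Each forward site pairs with the reverse site to give a product ending at position 199: sizes 164, 113 bp.

164 bp, 113 bp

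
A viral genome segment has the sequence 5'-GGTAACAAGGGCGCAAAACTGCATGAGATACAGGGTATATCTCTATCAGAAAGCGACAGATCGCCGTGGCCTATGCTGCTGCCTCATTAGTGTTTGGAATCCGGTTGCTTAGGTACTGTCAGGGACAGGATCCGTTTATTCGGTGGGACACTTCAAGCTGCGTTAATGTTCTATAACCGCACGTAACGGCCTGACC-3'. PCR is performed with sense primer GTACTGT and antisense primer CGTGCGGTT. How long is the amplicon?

Scanning the template, GTACTGT occurs at positions 113–119; this primer anneals to the bottom strand there with its 3' end pointing downstream.
The reverse primer's reverse complement is AACCGCACG, which matches the template at positions 175–183.
Amplicon spans positions 113–183: 71 bp.

71 bp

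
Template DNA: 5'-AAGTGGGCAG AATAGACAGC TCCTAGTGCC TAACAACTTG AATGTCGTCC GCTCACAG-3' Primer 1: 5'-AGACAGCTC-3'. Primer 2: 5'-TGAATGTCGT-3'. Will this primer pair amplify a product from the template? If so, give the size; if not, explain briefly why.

No product — both primers anneal to the same strand and extend in the same direction.

Primer 1 (AGACAGCTC) matches the top strand at positions 14–22 (3' end points downstream).
Primer 2 (TGAATGTCGT) also matches the top strand directly, at positions 39–48 — its reverse complement ACGACATTCA is not present.
Both primers anneal to the bottom strand with 3' ends pointing the same way, so neither can prime synthesis back toward the other.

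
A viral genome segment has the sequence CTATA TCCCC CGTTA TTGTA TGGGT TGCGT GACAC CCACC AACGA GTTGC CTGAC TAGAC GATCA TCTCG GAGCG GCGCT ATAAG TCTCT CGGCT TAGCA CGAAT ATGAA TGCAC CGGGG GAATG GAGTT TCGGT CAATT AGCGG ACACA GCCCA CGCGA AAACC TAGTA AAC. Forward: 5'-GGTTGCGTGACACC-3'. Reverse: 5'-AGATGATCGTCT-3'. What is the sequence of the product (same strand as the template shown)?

5'-GGTTGCGTGACACCCACCAACGAGTTGCCTGACTAGACGATCATCT-3'

Scanning the template, GGTTGCGTGACACC occurs at positions 23–36; this primer anneals to the bottom strand there with its 3' end pointing downstream.
The reverse primer's reverse complement is AGACGATCATCT, which matches the template at positions 57–68.
The product is the template from position 23 through 68 (46 bp).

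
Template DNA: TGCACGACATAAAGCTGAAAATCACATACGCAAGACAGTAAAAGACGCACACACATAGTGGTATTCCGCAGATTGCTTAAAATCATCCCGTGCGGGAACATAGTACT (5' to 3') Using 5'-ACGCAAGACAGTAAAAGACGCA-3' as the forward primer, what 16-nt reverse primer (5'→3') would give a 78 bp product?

5'-TACTATGTTCCCGCAC-3'

The forward primer binds at positions 28–49, so a 78 bp product ends at position 28 + 78 − 1 = 105.
The reverse primer anneals to the top strand over positions 90–105, i.e. to GTGCGGGAACATAGTA.
Its sequence written 5'→3' is the reverse complement: TACTATGTTCCCGCAC.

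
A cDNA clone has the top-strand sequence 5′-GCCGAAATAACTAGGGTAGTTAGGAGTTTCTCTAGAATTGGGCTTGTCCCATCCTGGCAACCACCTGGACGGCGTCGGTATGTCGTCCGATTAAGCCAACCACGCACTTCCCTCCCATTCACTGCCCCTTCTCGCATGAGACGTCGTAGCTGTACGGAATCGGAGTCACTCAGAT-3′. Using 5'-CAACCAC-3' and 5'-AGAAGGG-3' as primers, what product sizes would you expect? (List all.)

The forward primer CAACCAC matches the top strand at positions 58–64, 97–103.
The reverse primer's reverse complement is CCCTTCT, matching at positions 126–132.
Each forward site pairs with the reverse site to give a product ending at position 132: sizes 75, 36 bp.

75 bp, 36 bp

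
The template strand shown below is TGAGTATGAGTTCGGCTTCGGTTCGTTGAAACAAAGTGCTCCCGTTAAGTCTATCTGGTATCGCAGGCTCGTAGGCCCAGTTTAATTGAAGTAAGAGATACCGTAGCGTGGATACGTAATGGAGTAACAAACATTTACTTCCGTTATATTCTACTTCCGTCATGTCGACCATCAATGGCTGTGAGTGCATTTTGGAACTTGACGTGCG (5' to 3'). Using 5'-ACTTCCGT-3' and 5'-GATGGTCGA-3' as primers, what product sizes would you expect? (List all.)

The forward primer ACTTCCGT matches the top strand at positions 137–144, 153–160.
The reverse primer's reverse complement is TCGACCATC, matching at positions 165–173.
Each forward site pairs with the reverse site to give a product ending at position 173: sizes 37, 21 bp.

37 bp, 21 bp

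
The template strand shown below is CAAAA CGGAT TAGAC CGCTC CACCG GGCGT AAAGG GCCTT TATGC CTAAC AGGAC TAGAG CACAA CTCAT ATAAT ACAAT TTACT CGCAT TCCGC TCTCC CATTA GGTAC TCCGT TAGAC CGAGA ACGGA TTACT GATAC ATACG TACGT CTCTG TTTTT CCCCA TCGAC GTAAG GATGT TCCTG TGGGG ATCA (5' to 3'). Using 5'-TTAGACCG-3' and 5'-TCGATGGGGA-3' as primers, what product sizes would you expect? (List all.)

160 bp, 55 bp

The forward primer TTAGACCG matches the top strand at positions 10–17, 115–122.
The reverse primer's reverse complement is TCCCCATCGA, matching at positions 160–169.
Each forward site pairs with the reverse site to give a product ending at position 169: sizes 160, 55 bp.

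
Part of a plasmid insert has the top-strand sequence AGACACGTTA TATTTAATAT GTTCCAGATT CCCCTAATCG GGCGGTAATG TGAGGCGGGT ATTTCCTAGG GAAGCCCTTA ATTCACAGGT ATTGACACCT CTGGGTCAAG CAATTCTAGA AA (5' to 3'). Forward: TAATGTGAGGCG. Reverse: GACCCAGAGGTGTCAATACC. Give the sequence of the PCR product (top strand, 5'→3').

5'-TAATGTGAGGCGGGTATTTCCTAGGGAAGCCCTTAATTCACAGGTATTGACACCTCTGGGTC-3'

The forward primer matches the template at positions 46–57.
Taking the reverse complement of GACCCAGAGGTGTCAATACC gives GGTATTGACACCTCTGGGTC, found at positions 88–107 on the template; the primer anneals here to the top strand with its 3' end pointing upstream.
The product is the template from position 46 through 107 (62 bp).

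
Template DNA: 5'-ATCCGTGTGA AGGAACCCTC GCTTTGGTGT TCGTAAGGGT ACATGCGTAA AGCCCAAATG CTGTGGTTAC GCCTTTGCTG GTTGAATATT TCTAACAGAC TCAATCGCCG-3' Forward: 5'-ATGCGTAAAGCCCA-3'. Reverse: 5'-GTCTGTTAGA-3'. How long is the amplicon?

Scanning the template, ATGCGTAAAGCCCA occurs at positions 43–56; this primer anneals to the bottom strand there with its 3' end pointing downstream.
The reverse primer's reverse complement is TCTAACAGAC, which matches the template at positions 91–100.
Product length = (reverse-primer end) − (forward-primer start) + 1 = 100 − 43 + 1 = 58 bp.

58 bp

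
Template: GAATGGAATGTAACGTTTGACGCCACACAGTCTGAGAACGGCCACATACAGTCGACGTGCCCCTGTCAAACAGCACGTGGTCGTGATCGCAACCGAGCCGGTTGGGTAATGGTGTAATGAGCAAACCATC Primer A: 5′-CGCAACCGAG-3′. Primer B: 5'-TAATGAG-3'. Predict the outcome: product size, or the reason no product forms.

No product — both primers anneal to the same strand and extend in the same direction.

Primer A (CGCAACCGAG) matches the top strand at positions 88–97 (3' end points downstream).
Primer B (TAATGAG) also matches the top strand directly, at positions 115–121 — its reverse complement CTCATTA is not present.
Both primers anneal to the bottom strand with 3' ends pointing the same way, so neither can prime synthesis back toward the other.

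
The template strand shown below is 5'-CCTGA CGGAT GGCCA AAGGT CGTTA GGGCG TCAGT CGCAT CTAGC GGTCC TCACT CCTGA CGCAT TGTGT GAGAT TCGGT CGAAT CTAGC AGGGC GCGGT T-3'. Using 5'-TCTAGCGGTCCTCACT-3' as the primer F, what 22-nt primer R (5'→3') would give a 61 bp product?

The forward primer binds at positions 40–55, so a 61 bp product ends at position 40 + 61 − 1 = 100.
The reverse primer anneals to the top strand over positions 79–100, i.e. to GTCGAATCTAGCAGGGCGCGGT.
Its sequence written 5'→3' is the reverse complement: ACCGCGCCCTGCTAGATTCGAC.

5'-ACCGCGCCCTGCTAGATTCGAC-3'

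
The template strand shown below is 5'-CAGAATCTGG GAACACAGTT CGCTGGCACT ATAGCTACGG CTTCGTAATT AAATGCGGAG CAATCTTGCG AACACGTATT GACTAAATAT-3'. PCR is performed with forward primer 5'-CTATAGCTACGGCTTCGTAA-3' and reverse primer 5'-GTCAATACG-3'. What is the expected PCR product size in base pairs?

55 bp

Scanning the template, CTATAGCTACGGCTTCGTAA occurs at positions 29–48; this primer anneals to the bottom strand there with its 3' end pointing downstream.
Taking the reverse complement of GTCAATACG gives CGTATTGAC, found at positions 75–83 on the template; the primer anneals here to the top strand with its 3' end pointing upstream.
The product runs from position 29 to position 83, so its length is 83 − 29 + 1 = 55 bp.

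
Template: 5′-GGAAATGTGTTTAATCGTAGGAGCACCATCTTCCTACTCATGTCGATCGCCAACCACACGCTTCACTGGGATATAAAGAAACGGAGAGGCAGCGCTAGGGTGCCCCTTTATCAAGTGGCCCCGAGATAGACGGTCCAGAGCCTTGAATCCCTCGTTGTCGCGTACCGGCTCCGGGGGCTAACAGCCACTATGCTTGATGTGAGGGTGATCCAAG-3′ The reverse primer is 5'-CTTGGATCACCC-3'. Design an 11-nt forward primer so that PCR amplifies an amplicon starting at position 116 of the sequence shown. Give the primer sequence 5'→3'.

5'-TGGCCCCGAGA-3'

The reverse primer's reverse complement GGGTGATCCAAG matches the template at positions 203–214; the product starts at position 116.
The forward primer is identical to the top strand over positions 116–126: TGGCCCCGAGA.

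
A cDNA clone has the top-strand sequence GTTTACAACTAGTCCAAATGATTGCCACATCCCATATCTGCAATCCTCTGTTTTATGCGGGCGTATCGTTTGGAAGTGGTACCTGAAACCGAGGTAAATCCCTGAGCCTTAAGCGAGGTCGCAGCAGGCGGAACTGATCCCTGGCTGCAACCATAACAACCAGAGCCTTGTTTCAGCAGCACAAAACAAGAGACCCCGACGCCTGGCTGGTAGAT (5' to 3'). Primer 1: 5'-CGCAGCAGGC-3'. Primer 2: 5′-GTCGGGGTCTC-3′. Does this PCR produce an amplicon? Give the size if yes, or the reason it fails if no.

Primer 1 (CGCAGCAGGC) matches the top strand at positions 120–129; it acts as a forward primer.
Primer 2's reverse complement is GAGACCCCGAC, matching the top strand at positions 190–200; it acts as a reverse primer.
The 3' ends face each other across positions 120–200, giving an 81 bp product.

Yes — an 81 bp product.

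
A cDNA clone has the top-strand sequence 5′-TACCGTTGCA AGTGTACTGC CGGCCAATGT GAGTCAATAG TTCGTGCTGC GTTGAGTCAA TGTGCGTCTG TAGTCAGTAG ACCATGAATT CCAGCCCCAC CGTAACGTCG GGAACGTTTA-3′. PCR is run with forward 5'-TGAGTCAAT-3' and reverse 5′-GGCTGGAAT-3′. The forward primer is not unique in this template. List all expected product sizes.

67 bp, 44 bp

The forward primer TGAGTCAAT matches the top strand at positions 30–38, 53–61.
The reverse primer's reverse complement is ATTCCAGCC, matching at positions 88–96.
Each forward site pairs with the reverse site to give a product ending at position 96: sizes 67, 44 bp.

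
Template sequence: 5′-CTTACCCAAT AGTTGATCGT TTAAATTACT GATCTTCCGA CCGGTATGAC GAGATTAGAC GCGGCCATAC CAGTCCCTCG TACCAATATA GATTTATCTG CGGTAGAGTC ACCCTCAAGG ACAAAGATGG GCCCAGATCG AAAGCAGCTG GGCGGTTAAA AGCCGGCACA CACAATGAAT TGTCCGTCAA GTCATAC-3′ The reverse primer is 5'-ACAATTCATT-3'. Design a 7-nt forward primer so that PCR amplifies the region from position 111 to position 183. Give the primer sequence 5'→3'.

The reverse primer's reverse complement AATGAATTGT matches the template at positions 174–183; the product starts at position 111.
The forward primer is identical to the top strand over positions 111–117: ACCCTCA.

5'-ACCCTCA-3'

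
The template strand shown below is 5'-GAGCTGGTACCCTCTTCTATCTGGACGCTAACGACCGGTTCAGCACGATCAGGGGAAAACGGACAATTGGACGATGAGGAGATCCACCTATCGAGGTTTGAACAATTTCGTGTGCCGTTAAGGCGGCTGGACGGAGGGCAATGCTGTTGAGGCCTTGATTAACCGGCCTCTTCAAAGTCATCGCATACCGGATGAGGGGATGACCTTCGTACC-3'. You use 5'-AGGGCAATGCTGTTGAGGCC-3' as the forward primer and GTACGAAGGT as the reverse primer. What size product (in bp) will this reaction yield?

Forward primer AGGGCAATGCTGTTGAGGCC is found on the top strand at positions 135–154.
Reverse complement of the reverse primer: ACCTTCGTAC. This occurs on the top strand at positions 203–212.
The product runs from position 135 to position 212, so its length is 212 − 135 + 1 = 78 bp.

78 bp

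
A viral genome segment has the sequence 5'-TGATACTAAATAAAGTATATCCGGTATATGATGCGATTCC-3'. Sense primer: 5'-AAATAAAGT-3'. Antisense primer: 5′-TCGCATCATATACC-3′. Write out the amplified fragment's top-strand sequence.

5'-AAATAAAGTATATCCGGTATATGATGCGA-3'

Forward primer AAATAAAGT is found on the top strand at positions 8–16.
Reverse complement of the reverse primer: GGTATATGATGCGA. This occurs on the top strand at positions 23–36.
The product is the template from position 8 through 36 (29 bp).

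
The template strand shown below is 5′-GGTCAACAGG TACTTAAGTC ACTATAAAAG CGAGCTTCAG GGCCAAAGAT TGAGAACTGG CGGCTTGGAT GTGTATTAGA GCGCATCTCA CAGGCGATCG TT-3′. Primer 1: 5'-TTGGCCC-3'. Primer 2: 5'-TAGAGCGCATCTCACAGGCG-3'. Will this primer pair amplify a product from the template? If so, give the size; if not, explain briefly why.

Primer 1 (TTGGCCC) has reverse complement GGGCCAA, which matches the top strand at positions 40–46; primer 1 anneals to the top strand there with its 3' end pointing upstream toward position 40.
Primer 2 (TAGAGCGCATCTCACAGGCG) matches the top strand directly at positions 77–96; it anneals to the bottom strand with its 3' end pointing downstream toward position 96.
The 3' ends diverge (primer 1 extends toward position 1, primer 2 toward position 102), so the primers never converge on a shared product.

No product — the primers' 3' ends point away from each other.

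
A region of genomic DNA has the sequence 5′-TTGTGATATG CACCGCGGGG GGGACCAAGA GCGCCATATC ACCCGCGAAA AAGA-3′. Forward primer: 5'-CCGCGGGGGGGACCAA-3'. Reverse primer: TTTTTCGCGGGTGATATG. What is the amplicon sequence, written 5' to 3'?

5'-CCGCGGGGGGGACCAAGAGCGCCATATCACCCGCGAAAAA-3'

Scanning the template, CCGCGGGGGGGACCAA occurs at positions 13–28; this primer anneals to the bottom strand there with its 3' end pointing downstream.
Taking the reverse complement of TTTTTCGCGGGTGATATG gives CATATCACCCGCGAAAAA, found at positions 35–52 on the template; the primer anneals here to the top strand with its 3' end pointing upstream.
The product is the template from position 13 through 52 (40 bp).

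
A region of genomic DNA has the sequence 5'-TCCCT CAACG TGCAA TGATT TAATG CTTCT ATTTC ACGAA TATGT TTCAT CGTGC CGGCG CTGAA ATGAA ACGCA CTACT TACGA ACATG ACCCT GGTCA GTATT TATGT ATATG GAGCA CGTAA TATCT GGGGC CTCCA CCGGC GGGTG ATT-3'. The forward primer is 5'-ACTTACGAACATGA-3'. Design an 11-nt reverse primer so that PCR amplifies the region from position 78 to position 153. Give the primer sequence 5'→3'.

5'-AATCACCCGCC-3'

The product's 3' end on the top strand is position 153.
The reverse primer anneals to the top strand over positions 143–153, i.e. to GGCGGGTGATT.
Its sequence written 5'→3' is the reverse complement: AATCACCCGCC.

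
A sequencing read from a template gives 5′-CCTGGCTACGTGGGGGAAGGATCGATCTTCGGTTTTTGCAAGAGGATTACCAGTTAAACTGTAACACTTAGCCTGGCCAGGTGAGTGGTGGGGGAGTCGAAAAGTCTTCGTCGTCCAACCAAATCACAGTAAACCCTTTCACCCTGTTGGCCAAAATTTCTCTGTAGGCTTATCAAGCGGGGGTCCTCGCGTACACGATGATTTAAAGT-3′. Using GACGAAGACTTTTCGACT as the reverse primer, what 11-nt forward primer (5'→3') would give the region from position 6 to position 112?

The reverse primer's reverse complement AGTCGAAAAGTCTTCGTC matches the template at positions 95–112; the product starts at position 6.
The forward primer is identical to the top strand over positions 6–16: CTACGTGGGGG.

5'-CTACGTGGGGG-3'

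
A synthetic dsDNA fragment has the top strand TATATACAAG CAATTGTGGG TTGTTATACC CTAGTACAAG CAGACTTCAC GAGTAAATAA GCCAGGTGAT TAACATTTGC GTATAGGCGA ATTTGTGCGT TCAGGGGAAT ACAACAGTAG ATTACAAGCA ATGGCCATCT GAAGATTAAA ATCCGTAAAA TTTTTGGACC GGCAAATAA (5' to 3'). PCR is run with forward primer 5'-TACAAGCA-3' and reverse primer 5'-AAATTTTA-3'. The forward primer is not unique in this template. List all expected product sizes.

159 bp, 129 bp, 41 bp

The forward primer TACAAGCA matches the top strand at positions 5–12, 35–42, 123–130.
The reverse primer's reverse complement is TAAAATTT, matching at positions 156–163.
Each forward site pairs with the reverse site to give a product ending at position 163: sizes 159, 129, 41 bp.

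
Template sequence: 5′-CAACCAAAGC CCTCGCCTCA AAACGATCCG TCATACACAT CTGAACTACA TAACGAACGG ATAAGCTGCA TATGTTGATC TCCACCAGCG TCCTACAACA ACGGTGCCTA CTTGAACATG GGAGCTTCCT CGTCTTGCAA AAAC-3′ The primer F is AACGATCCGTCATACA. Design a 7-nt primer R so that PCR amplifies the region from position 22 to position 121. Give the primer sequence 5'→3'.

The product's 3' end on the top strand is position 121.
The reverse primer anneals to the top strand over positions 115–121, i.e. to AACATGG.
Its sequence written 5'→3' is the reverse complement: CCATGTT.

5'-CCATGTT-3'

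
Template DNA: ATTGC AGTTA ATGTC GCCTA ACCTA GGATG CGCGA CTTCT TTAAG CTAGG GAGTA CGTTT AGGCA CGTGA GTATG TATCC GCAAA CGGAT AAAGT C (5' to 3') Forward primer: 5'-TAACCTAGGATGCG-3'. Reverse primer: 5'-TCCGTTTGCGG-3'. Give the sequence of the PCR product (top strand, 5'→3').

Scanning the template, TAACCTAGGATGCG occurs at positions 19–32; this primer anneals to the bottom strand there with its 3' end pointing downstream.
Taking the reverse complement of TCCGTTTGCGG gives CCGCAAACGGA, found at positions 79–89 on the template; the primer anneals here to the top strand with its 3' end pointing upstream.
The product is the template from position 19 through 89 (71 bp).

5'-TAACCTAGGATGCGCGACTTCTTTAAGCTAGGGAGTACGTTTAGGCACGTGAGTATGTATCCGCAAACGGA-3'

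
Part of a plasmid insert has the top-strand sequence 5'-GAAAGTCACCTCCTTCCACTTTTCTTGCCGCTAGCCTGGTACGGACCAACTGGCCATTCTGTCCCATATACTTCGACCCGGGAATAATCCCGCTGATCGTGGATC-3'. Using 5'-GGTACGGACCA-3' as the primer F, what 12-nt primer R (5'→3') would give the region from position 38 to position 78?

5'-GGTCGAAGTATA-3'

The product's 3' end on the top strand is position 78.
The reverse primer anneals to the top strand over positions 67–78, i.e. to TATACTTCGACC.
Its sequence written 5'→3' is the reverse complement: GGTCGAAGTATA.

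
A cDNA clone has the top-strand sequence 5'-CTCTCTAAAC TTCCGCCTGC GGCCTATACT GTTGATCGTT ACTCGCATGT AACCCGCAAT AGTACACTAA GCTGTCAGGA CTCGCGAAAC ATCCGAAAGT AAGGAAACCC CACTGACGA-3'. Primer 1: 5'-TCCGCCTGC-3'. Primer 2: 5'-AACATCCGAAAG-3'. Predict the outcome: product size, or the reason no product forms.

Primer 1 (TCCGCCTGC) matches the top strand at positions 12–20 (3' end points downstream).
Primer 2 (AACATCCGAAAG) also matches the top strand directly, at positions 88–99 — its reverse complement CTTTCGGATGTT is not present.
Both primers anneal to the bottom strand with 3' ends pointing the same way, so neither can prime synthesis back toward the other.

No product — both primers anneal to the same strand and extend in the same direction.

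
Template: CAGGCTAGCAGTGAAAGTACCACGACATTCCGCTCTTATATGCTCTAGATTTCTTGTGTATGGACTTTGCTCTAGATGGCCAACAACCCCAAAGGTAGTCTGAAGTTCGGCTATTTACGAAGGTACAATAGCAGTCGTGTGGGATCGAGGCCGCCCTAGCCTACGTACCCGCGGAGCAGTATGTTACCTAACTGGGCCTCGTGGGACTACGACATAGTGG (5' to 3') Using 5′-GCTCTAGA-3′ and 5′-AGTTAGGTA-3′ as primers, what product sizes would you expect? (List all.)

The forward primer GCTCTAGA matches the top strand at positions 42–49, 69–76.
The reverse primer's reverse complement is TACCTAACT, matching at positions 185–193.
Each forward site pairs with the reverse site to give a product ending at position 193: sizes 152, 125 bp.

152 bp, 125 bp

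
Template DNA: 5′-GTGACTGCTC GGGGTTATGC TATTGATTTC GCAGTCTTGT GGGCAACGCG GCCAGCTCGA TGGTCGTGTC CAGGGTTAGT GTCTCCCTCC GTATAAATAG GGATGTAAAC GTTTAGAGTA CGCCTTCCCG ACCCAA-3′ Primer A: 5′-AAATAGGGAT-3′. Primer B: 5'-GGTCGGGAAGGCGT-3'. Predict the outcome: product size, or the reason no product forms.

Primer A (AAATAGGGAT) matches the top strand at positions 95–104; it acts as a forward primer.
Primer B's reverse complement is ACGCCTTCCCGACC, matching the top strand at positions 120–133; it acts as a reverse primer.
The 3' ends face each other across positions 95–133, giving a 39 bp product.

Yes — a 39 bp product.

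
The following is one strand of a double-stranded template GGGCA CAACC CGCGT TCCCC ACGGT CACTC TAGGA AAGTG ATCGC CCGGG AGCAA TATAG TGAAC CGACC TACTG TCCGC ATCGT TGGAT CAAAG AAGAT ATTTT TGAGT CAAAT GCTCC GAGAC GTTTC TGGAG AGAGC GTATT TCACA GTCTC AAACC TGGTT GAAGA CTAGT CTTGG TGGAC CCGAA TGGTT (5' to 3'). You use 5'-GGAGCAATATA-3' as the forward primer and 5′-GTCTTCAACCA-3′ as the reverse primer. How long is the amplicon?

Forward primer GGAGCAATATA is found on the top strand at positions 49–59.
Taking the reverse complement of GTCTTCAACCA gives TGGTTGAAGAC, found at positions 161–171 on the template; the primer anneals here to the top strand with its 3' end pointing upstream.
Product length = (reverse-primer end) − (forward-primer start) + 1 = 171 − 49 + 1 = 123 bp.

123 bp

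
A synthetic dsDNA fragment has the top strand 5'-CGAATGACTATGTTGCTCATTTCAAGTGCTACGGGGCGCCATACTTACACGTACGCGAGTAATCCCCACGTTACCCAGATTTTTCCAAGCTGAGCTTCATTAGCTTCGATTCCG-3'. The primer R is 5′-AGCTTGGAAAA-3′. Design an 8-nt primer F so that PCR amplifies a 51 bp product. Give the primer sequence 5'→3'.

The reverse primer's reverse complement TTTTCCAAGCT matches the template at positions 81–91, so the product ends at position 91.
A 51 bp product then starts at position 91 − 51 + 1 = 41.
The forward primer is identical to the top strand there: ATACTTAC.

5'-ATACTTAC-3'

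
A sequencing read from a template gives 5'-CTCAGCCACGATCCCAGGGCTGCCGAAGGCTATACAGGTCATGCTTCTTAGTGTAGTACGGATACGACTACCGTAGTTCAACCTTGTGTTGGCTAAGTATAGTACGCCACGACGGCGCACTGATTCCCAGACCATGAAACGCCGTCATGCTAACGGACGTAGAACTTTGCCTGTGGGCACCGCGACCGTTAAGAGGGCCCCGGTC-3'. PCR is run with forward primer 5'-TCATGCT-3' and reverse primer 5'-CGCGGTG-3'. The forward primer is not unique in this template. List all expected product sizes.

The forward primer TCATGCT matches the top strand at positions 39–45, 145–151.
The reverse primer's reverse complement is CACCGCG, matching at positions 178–184.
Each forward site pairs with the reverse site to give a product ending at position 184: sizes 146, 40 bp.

146 bp, 40 bp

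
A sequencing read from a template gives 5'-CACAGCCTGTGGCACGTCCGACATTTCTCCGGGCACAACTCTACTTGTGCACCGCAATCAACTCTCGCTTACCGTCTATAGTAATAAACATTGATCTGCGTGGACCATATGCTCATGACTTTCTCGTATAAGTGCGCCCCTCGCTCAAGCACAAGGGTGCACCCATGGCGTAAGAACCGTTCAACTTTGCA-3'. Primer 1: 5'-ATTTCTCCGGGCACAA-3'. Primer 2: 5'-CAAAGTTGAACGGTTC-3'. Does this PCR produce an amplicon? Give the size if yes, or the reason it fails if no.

Yes — a 167 bp product.

Primer 1 (ATTTCTCCGGGCACAA) matches the top strand at positions 23–38; it acts as a forward primer.
Primer 2's reverse complement is GAACCGTTCAACTTTG, matching the top strand at positions 174–189; it acts as a reverse primer.
The 3' ends face each other across positions 23–189, giving a 167 bp product.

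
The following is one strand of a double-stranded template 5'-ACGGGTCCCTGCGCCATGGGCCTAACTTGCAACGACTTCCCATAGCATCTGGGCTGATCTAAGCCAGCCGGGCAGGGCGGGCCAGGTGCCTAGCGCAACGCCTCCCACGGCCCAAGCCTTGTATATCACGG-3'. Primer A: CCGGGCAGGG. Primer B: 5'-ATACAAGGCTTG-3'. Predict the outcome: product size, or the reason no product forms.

Yes — a 57 bp product.

Primer A (CCGGGCAGGG) matches the top strand at positions 68–77; it acts as a forward primer.
Primer B's reverse complement is CAAGCCTTGTAT, matching the top strand at positions 113–124; it acts as a reverse primer.
The 3' ends face each other across positions 68–124, giving a 57 bp product.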